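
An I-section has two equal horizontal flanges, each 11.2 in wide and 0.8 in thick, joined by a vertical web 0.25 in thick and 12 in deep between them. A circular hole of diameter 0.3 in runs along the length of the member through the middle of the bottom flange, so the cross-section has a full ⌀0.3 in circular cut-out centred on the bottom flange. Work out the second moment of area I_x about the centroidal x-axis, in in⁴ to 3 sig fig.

I_x ≈ 768 in⁴

Break the section into simple shapes (no overlaps), measuring from the bottom-left corner of the bounding box.
Bottom flange: 11.2 × 0.8, A = 8.96 in², y = 0.4 in, Ī = 0.47787 in⁴.
Web: 0.25 × 12, A = 3 in², y = 6.8 in, Ī = 36 in⁴.
Top flange: 11.2 × 0.8, A = 8.96 in², y = 13.2 in, Ī = 0.47787 in⁴.
Hole (subtracted): ⌀0.3, A = 0.070686 in², y = 0.4 in, Ī = 0.00039761 in⁴.
Centroid: ȳ = ΣA·y / ΣA = 6.8217 in.
Transfer each piece to the centroidal x-axis using Ī + A·d² with d = y − 6.8217:
  bottom flange: d = -6.4217 in → contributes +369.97 in⁴
  web: d = -0.021698 in → contributes +36.001 in⁴
  top flange: d = 6.3783 in → contributes +365 in⁴
  hole: d = -6.4217 in → contributes −2.9154 in⁴
Total I = 768.05 in⁴.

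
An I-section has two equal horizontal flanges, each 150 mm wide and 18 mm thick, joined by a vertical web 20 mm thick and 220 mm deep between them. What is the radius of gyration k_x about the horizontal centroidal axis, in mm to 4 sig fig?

Treat the section as a set of non-overlapping primitives; coordinates are from the bounding-box lower-left.
Bottom flange: 150 × 18, A = 2 700 mm², y = 9 mm, Ī = 72 900 mm⁴.
Web: 20 × 220, A = 4 400 mm², y = 128 mm, Ī = 17 746 667 mm⁴.
Top flange: 150 × 18, A = 2 700 mm², y = 247 mm, Ī = 72 900 mm⁴.
By symmetry the centroid is at mid-height, ȳ = 128 mm.
Transfer each piece to the horizontal centroidal axis using Ī + A·d² with d = y − 128:
  bottom flange: d = -119 mm → contributes +38 307 600 mm⁴
  web: d = 0 mm → contributes +17 746 667 mm⁴
  top flange: d = 119 mm → contributes +38 307 600 mm⁴
Total I = 94 361 867 mm⁴.
Radius of gyration: k = √(I/A) = √(94 361 867 / 9 800) = 98.1263 mm.

k_x ≈ 98.13 mm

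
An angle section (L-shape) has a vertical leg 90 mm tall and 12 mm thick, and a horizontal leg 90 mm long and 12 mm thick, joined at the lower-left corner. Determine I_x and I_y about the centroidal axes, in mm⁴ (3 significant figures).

I_x ≈ 1.50 × 10⁶ mm⁴, I_y ≈ 1.50 × 10⁶ mm⁴

Treat the section as a set of non-overlapping primitives; coordinates are from the bounding-box lower-left.
Vertical leg: 12 × 90, A = 1 080 mm², y = 45 mm, Ī = 729 000 mm⁴.
Horizontal leg (remainder): 78 × 12, A = 936 mm², y = 6 mm, Ī = 11 232 mm⁴.
Centroid: ȳ = ΣA·y / ΣA = 26.893 mm.
Transfer each piece to the centroidal x-axis using Ī + A·d² with d = y − 26.893:
  vertical leg: d = 18.107 mm → contributes +1 083 098 mm⁴
  horizontal leg (remainder): d = -20.893 mm → contributes +419 807 mm⁴
Total I = 1 502 905 mm⁴.
For the y-axis: x̄ = 26.893 mm.
Repeating about the centroidal y-axis gives I_y = 1 502 905 mm⁴.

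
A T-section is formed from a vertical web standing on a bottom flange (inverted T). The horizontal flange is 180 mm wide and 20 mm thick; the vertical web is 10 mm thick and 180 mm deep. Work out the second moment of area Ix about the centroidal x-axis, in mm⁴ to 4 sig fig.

Break the section into simple shapes (no overlaps), measuring from the bottom-left corner of the bounding box.
Flange: 180 × 20, A = 3 600 mm², y = 10 mm, Ī = 120 000 mm⁴.
Web: 10 × 180, A = 1 800 mm², y = 110 mm, Ī = 4 860 000 mm⁴.
Centroid: ȳ = ΣA·y / ΣA = 43.3333 mm.
Transfer each piece to the centroidal x-axis using Ī + A·d² with d = y − 43.3333:
  flange: d = -33.3333 mm → contributes +4 120 000 mm⁴
  web: d = 66.6667 mm → contributes +12 860 000 mm⁴
Total I = 16 980 000 mm⁴.

Ix ≈ 1.698 × 10⁷ mm⁴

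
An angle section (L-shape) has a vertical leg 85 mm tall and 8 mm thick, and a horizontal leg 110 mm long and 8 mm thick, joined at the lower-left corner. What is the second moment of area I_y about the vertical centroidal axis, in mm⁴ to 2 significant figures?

Decompose the section into non-overlapping parts with the origin at the bottom-left of its bounding rectangle.
Vertical leg: 8 × 85, A = 680 mm², x = 4 mm, Ī = 3 627 mm⁴.
Horizontal leg (remainder): 102 × 8, A = 816 mm², x = 59 mm, Ī = 707 472 mm⁴.
Centroid: x̄ = ΣA·x / ΣA = 34 mm.
Transfer each piece to the vertical centroidal axis using Ī + A·d² with d = x − 34:
  vertical leg: d = -30 mm → contributes +615 627 mm⁴
  horizontal leg (remainder): d = 25 mm → contributes +1 217 472 mm⁴
Total I = 1 833 099 mm⁴.

I_y ≈ 1.8 × 10⁶ mm⁴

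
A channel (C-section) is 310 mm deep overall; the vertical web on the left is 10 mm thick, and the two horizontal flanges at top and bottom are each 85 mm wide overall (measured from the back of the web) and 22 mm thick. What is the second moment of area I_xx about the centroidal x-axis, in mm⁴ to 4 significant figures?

Break the section into simple shapes (no overlaps), measuring from the bottom-left corner of the bounding box.
Web: 10 × 310, A = 3 100 mm², y = 155 mm, Ī = 24 825 833 mm⁴.
Top flange (beyond web): 75 × 22, A = 1 650 mm², y = 299 mm, Ī = 66 550 mm⁴.
Bottom flange (beyond web): 75 × 22, A = 1 650 mm², y = 11 mm, Ī = 66 550 mm⁴.
By symmetry the centroid is at mid-height, ȳ = 155 mm.
Transfer each piece to the centroidal x-axis using Ī + A·d² with d = y − 155:
  web: d = 0 mm → contributes +24 825 833 mm⁴
  top flange (beyond web): d = 144 mm → contributes +34 280 950 mm⁴
  bottom flange (beyond web): d = -144 mm → contributes +34 280 950 mm⁴
Total I = 93 387 733 mm⁴.

I_xx ≈ 9.339 × 10⁷ mm⁴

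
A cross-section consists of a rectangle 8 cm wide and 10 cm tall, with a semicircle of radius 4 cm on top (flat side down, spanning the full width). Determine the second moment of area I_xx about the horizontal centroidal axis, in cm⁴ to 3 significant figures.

Break the section into simple shapes (no overlaps), measuring from the bottom-left corner of the bounding box.
Rectangular body: 8 × 10, A = 80 cm², y = 5 cm, Ī = 666.67 cm⁴.
Semicircular cap: semicircle r = 4, A = 25.133 cm², y = 11.698 cm, Ī = 28.098 cm⁴.
Centroid: ȳ = ΣA·y / ΣA = 6.6011 cm.
Transfer each piece to the horizontal centroidal axis using Ī + A·d² with d = y − 6.6011:
  rectangular body: d = -1.6011 cm → contributes +871.75 cm⁴
  semicircular cap: d = 5.0965 cm → contributes +680.91 cm⁴
Total I = 1552.7 cm⁴.

I_xx ≈ 1550 cm⁴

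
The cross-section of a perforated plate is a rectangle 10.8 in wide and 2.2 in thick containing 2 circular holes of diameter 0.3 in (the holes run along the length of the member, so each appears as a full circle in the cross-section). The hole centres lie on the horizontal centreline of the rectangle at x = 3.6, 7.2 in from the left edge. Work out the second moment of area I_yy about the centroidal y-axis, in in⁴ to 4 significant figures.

Break the section into simple shapes (no overlaps), measuring from the bottom-left corner of the bounding box.
Plate: 10.8 × 2.2, A = 23.76 in², x = 5.4 in, Ī = 230.947 in⁴.
Hole 1 (subtracted): ⌀0.3, A = 0.0706858 in², x = 3.6 in, Ī = 0.000397608 in⁴.
Hole 2 (subtracted): ⌀0.3, A = 0.0706858 in², x = 7.2 in, Ī = 0.000397608 in⁴.
By symmetry the centroid is at mid-width, x̄ = 5.4 in.
Transfer each piece to the centroidal y-axis using Ī + A·d² with d = x − 5.4:
  plate: d = 0 in → contributes +230.947 in⁴
  hole 1: d = -1.8 in → contributes −0.22942 in⁴
  hole 2: d = 1.8 in → contributes −0.22942 in⁴
Total I = 230.488 in⁴.

I_yy ≈ 230.5 in⁴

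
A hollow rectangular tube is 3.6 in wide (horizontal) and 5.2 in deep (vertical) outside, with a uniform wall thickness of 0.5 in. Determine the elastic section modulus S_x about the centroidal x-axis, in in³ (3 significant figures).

Split into non-overlapping primitives; take the origin at the lower-left of the bounding box.
Outer rectangle: 3.6 × 5.2, A = 18.72 in², y = 2.6 in, Ī = 42.182 in⁴.
Inner void (subtracted): 2.6 × 4.2, A = 10.92 in², y = 2.6 in, Ī = 16.052 in⁴.
By symmetry the centroid is at mid-height, ȳ = 2.6 in.
All pieces are centred on the centroidal x-axis, so I = ΣĪ (holes subtracted) = 26.13 in⁴.
Extreme fibre distance c = 2.6 in; S = I/c = 10.05 in³.

S_x ≈ 10.1 in³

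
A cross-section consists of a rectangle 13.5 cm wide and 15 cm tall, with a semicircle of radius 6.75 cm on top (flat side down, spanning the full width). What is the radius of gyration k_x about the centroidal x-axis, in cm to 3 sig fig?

Decompose the section into non-overlapping parts with the origin at the bottom-left of its bounding rectangle.
Rectangular body: 13.5 × 15, A = 202.5 cm², y = 7.5 cm, Ī = 3796.9 cm⁴.
Semicircular cap: semicircle r = 6.75, A = 71.569 cm², y = 17.865 cm, Ī = 227.85 cm⁴.
Centroid: ȳ = ΣA·y / ΣA = 10.207 cm.
Transfer each piece to the centroidal x-axis using Ī + A·d² with d = y − 10.207:
  rectangular body: d = -2.7066 cm → contributes +5280.3 cm⁴
  semicircular cap: d = 7.6582 cm → contributes +4425.2 cm⁴
Total I = 9705.6 cm⁴.
Radius of gyration: k = √(I/A) = √(9705.6 / 274.07) = 5.9509 cm.

k_x ≈ 5.95 cm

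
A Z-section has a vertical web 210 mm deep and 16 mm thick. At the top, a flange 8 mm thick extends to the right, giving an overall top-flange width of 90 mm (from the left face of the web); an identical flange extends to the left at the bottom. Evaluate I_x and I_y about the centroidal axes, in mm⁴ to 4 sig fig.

I_x ≈ 2.443 × 10⁷ mm⁴, I_y ≈ 3.010 × 10⁶ mm⁴

Decompose the section into non-overlapping parts with the origin at the bottom-left of its bounding rectangle.
Web: 16 × 210, A = 3 360 mm², y = 105 mm, Ī = 12 348 000 mm⁴.
Top flange (beyond web): 74 × 8, A = 592 mm², y = 206 mm, Ī = 3157.33 mm⁴.
Bottom flange (beyond web): 74 × 8, A = 592 mm², y = 4 mm, Ī = 3157.33 mm⁴.
Centroid: ȳ = ΣA·y / ΣA = 105 mm.
Transfer each piece to the centroidal x-axis using Ī + A·d² with d = y − 105:
  web: d = 0 mm → contributes +12 348 000 mm⁴
  top flange (beyond web): d = 101 mm → contributes +6 042 149 mm⁴
  bottom flange (beyond web): d = -101 mm → contributes +6 042 149 mm⁴
Total I = 24 432 299 mm⁴.
For the y-axis: x̄ = 82 mm.
Repeating about the centroidal y-axis gives I_y = 3 009 579 mm⁴.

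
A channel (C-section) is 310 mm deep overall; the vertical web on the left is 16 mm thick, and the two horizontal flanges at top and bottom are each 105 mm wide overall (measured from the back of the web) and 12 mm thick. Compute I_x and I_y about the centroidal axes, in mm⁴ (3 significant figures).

I_x ≈ 8.72 × 10⁷ mm⁴, I_y ≈ 5.63 × 10⁶ mm⁴

Decompose the section into non-overlapping parts with the origin at the bottom-left of its bounding rectangle.
Web: 16 × 310, A = 4 960 mm², y = 155 mm, Ī = 39 721 333 mm⁴.
Top flange (beyond web): 89 × 12, A = 1 068 mm², y = 304 mm, Ī = 12 816 mm⁴.
Bottom flange (beyond web): 89 × 12, A = 1 068 mm², y = 6 mm, Ī = 12 816 mm⁴.
By symmetry the centroid is at mid-height, ȳ = 155 mm.
Transfer each piece to the centroidal x-axis using Ī + A·d² with d = y − 155:
  web: d = 0 mm → contributes +39 721 333 mm⁴
  top flange (beyond web): d = 149 mm → contributes +23 723 484 mm⁴
  bottom flange (beyond web): d = -149 mm → contributes +23 723 484 mm⁴
Total I = 87 168 301 mm⁴.
For the y-axis: x̄ = 23.803 mm.
Repeating about the centroidal y-axis gives I_y = 5 630 923 mm⁴.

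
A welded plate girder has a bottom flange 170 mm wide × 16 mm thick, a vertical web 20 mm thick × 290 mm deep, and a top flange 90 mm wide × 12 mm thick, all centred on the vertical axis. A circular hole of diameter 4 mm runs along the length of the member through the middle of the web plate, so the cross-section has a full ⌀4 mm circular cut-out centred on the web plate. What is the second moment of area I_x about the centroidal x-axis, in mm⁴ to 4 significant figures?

I_x ≈ 1.223 × 10⁸ mm⁴

Split into non-overlapping primitives; take the origin at the lower-left of the bounding box.
Bottom plate: 170 × 16, A = 2 720 mm², y = 8 mm, Ī = 58026.7 mm⁴.
Web plate: 20 × 290, A = 5 800 mm², y = 161 mm, Ī = 40 648 333 mm⁴.
Top plate: 90 × 12, A = 1 080 mm², y = 312 mm, Ī = 12 960 mm⁴.
Hole (subtracted): ⌀4, A = 12.5664 mm², y = 161 mm, Ī = 12.5664 mm⁴.
Centroid: ȳ = ΣA·y / ΣA = 134.603 mm.
Transfer each piece to the centroidal x-axis using Ī + A·d² with d = y − 134.603:
  bottom plate: d = -126.603 mm → contributes +43 655 019 mm⁴
  web plate: d = 26.3971 mm → contributes +44 689 799 mm⁴
  top plate: d = 177.397 mm → contributes +34 000 252 mm⁴
  hole: d = 26.3971 mm → contributes −8768.87 mm⁴
Total I = 122 336 301 mm⁴.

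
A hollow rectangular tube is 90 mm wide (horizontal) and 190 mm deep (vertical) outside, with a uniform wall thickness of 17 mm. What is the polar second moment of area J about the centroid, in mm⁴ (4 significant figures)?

Decompose the section into non-overlapping parts with the origin at the bottom-left of its bounding rectangle.
Outer rectangle: 90 × 190, A = 17 100 mm², y = 95 mm, Ī = 51 442 500 mm⁴.
Inner void (subtracted): 56 × 156, A = 8 736 mm², y = 95 mm, Ī = 17 716 608 mm⁴.
By symmetry the centroid is at mid-height, ȳ = 95 mm.
All pieces are centred on the centroidal x-axis, so I = ΣĪ (holes subtracted) = 33 725 892 mm⁴.
Repeating about the centroidal y-axis gives I_y = 9 259 492 mm⁴.
Polar second moment: J = I_x + I_y = 42 985 384 mm⁴.

J ≈ 4.299 × 10⁷ mm⁴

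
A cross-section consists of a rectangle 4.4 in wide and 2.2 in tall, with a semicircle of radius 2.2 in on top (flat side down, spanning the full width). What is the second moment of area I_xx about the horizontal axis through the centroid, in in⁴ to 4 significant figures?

Decompose the section into non-overlapping parts with the origin at the bottom-left of its bounding rectangle.
Rectangular body: 4.4 × 2.2, A = 9.68 in², y = 1.1 in, Ī = 3.90427 in⁴.
Semicircular cap: semicircle r = 2.2, A = 7.60265 in², y = 3.13371 in, Ī = 2.57112 in⁴.
Centroid: ȳ = ΣA·y / ΣA = 1.99463 in.
Transfer each piece to the horizontal axis through the centroid using Ī + A·d² with d = y − 1.99463:
  rectangular body: d = -0.89463 in → contributes +11.6518 in⁴
  semicircular cap: d = 1.13908 in → contributes +12.4356 in⁴
Total I = 24.0874 in⁴.

I_xx ≈ 24.09 in⁴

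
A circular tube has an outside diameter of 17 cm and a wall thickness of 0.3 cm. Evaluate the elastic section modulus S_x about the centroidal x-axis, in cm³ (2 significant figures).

Decompose the section into non-overlapping parts with the origin at the bottom-left of its bounding rectangle.
Outer circle: ⌀17, A = 227 cm², y = 8.5 cm, Ī = 4 100 cm⁴.
Bore (subtracted): ⌀16.4, A = 211.2 cm², y = 8.5 cm, Ī = 3 551 cm⁴.
By symmetry the centroid is at mid-height, ȳ = 8.5 cm.
All pieces are centred on the centroidal x-axis, so I = ΣĪ (holes subtracted) = 548.9 cm⁴.
Extreme fibre distance c = 8.5 cm; S = I/c = 64.57 cm³.

S_x ≈ 65 cm³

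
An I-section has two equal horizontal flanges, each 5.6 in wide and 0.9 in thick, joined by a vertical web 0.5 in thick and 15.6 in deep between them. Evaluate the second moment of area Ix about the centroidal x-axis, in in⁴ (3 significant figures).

Decompose the section into non-overlapping parts with the origin at the bottom-left of its bounding rectangle.
Bottom flange: 5.6 × 0.9, A = 5.04 in², y = 0.45 in, Ī = 0.3402 in⁴.
Web: 0.5 × 15.6, A = 7.8 in², y = 8.7 in, Ī = 158.18 in⁴.
Top flange: 5.6 × 0.9, A = 5.04 in², y = 16.95 in, Ī = 0.3402 in⁴.
By symmetry the centroid is at mid-height, ȳ = 8.7 in.
Transfer each piece to the centroidal x-axis using Ī + A·d² with d = y − 8.7:
  bottom flange: d = -8.25 in → contributes +343.38 in⁴
  web: d = 0 in → contributes +158.18 in⁴
  top flange: d = 8.25 in → contributes +343.38 in⁴
Total I = 844.93 in⁴.

Ix ≈ 845 in⁴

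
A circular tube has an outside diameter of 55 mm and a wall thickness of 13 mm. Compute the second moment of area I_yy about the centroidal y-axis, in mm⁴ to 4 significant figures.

Split into non-overlapping primitives; take the origin at the lower-left of the bounding box.
Outer circle: ⌀55, A = 2375.83 mm², x = 27.5 mm, Ī = 449 180 mm⁴.
Bore (subtracted): ⌀29, A = 660.52 mm², x = 27.5 mm, Ī = 34718.6 mm⁴.
By symmetry the centroid is at mid-width, x̄ = 27.5 mm.
All pieces are centred on the centroidal y-axis, so I = ΣĪ (holes subtracted) = 414 462 mm⁴.

I_yy ≈ 4.145 × 10⁵ mm⁴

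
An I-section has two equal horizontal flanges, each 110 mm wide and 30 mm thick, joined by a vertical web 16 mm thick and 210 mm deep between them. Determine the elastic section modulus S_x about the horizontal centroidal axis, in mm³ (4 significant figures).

S_x ≈ 7.991 × 10⁵ mm³

Treat the section as a set of non-overlapping primitives; coordinates are from the bounding-box lower-left.
Bottom flange: 110 × 30, A = 3 300 mm², y = 15 mm, Ī = 247 500 mm⁴.
Web: 16 × 210, A = 3 360 mm², y = 135 mm, Ī = 12 348 000 mm⁴.
Top flange: 110 × 30, A = 3 300 mm², y = 255 mm, Ī = 247 500 mm⁴.
By symmetry the centroid is at mid-height, ȳ = 135 mm.
Transfer each piece to the horizontal centroidal axis using Ī + A·d² with d = y − 135:
  bottom flange: d = -120 mm → contributes +47 767 500 mm⁴
  web: d = 0 mm → contributes +12 348 000 mm⁴
  top flange: d = 120 mm → contributes +47 767 500 mm⁴
Total I = 107 883 000 mm⁴.
Extreme fibre distance c = 135 mm; S = I/c = 799 133 mm³.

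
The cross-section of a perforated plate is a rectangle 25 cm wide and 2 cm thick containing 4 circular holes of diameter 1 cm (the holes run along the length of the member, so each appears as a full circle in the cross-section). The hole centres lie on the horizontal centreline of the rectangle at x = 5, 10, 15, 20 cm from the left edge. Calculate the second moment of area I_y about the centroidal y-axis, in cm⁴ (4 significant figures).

I_y ≈ 2506 cm⁴

Break the section into simple shapes (no overlaps), measuring from the bottom-left corner of the bounding box.
Plate: 25 × 2, A = 50 cm², x = 12.5 cm, Ī = 2604.17 cm⁴.
Hole 1 (subtracted): ⌀1, A = 0.785398 cm², x = 5 cm, Ī = 0.0490874 cm⁴.
Hole 2 (subtracted): ⌀1, A = 0.785398 cm², x = 10 cm, Ī = 0.0490874 cm⁴.
Hole 3 (subtracted): ⌀1, A = 0.785398 cm², x = 15 cm, Ī = 0.0490874 cm⁴.
Hole 4 (subtracted): ⌀1, A = 0.785398 cm², x = 20 cm, Ī = 0.0490874 cm⁴.
By symmetry the centroid is at mid-width, x̄ = 12.5 cm.
Transfer each piece to the centroidal y-axis using Ī + A·d² with d = x − 12.5:
  plate: d = 0 cm → contributes +2604.17 cm⁴
  hole 1: d = -7.5 cm → contributes −44.2277 cm⁴
  hole 2: d = -2.5 cm → contributes −4.95783 cm⁴
  hole 3: d = 2.5 cm → contributes −4.95783 cm⁴
  hole 4: d = 7.5 cm → contributes −44.2277 cm⁴
Total I = 2505.8 cm⁴.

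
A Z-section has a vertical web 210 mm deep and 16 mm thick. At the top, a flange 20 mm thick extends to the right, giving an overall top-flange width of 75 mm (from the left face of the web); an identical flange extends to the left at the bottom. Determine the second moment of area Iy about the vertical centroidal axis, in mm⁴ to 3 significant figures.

Decompose the section into non-overlapping parts with the origin at the bottom-left of its bounding rectangle.
Web: 16 × 210, A = 3 360 mm², x = 67 mm, Ī = 71 680 mm⁴.
Top flange (beyond web): 59 × 20, A = 1 180 mm², x = 104.5 mm, Ī = 342 298 mm⁴.
Bottom flange (beyond web): 59 × 20, A = 1 180 mm², x = 29.5 mm, Ī = 342 298 mm⁴.
Centroid: x̄ = ΣA·x / ΣA = 67 mm.
Transfer each piece to the vertical centroidal axis using Ī + A·d² with d = x − 67:
  web: d = 0 mm → contributes +71 680 mm⁴
  top flange (beyond web): d = 37.5 mm → contributes +2 001 673 mm⁴
  bottom flange (beyond web): d = -37.5 mm → contributes +2 001 673 mm⁴
Total I = 4 075 027 mm⁴.

Iy ≈ 4.08 × 10⁶ mm⁴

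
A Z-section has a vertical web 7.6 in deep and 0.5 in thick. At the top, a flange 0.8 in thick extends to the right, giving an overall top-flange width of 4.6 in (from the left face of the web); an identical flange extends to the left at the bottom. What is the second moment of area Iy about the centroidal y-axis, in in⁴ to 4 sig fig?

Treat the section as a set of non-overlapping primitives; coordinates are from the bounding-box lower-left.
Web: 0.5 × 7.6, A = 3.8 in², x = 4.35 in, Ī = 0.0791667 in⁴.
Top flange (beyond web): 4.1 × 0.8, A = 3.28 in², x = 6.65 in, Ī = 4.59473 in⁴.
Bottom flange (beyond web): 4.1 × 0.8, A = 3.28 in², x = 2.05 in, Ī = 4.59473 in⁴.
Centroid: x̄ = ΣA·x / ΣA = 4.35 in.
Transfer each piece to the centroidal y-axis using Ī + A·d² with d = x − 4.35:
  web: d = 0 in → contributes +0.0791667 in⁴
  top flange (beyond web): d = 2.3 in → contributes +21.9459 in⁴
  bottom flange (beyond web): d = -2.3 in → contributes +21.9459 in⁴
Total I = 43.971 in⁴.

Iy ≈ 43.97 in⁴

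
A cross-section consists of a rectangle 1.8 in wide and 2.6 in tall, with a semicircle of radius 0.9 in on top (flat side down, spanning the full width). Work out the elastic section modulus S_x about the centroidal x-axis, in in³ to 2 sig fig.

Break the section into simple shapes (no overlaps), measuring from the bottom-left corner of the bounding box.
Rectangular body: 1.8 × 2.6, A = 4.68 in², y = 1.3 in, Ī = 2.636 in⁴.
Semicircular cap: semicircle r = 0.9, A = 1.272 in², y = 2.982 in, Ī = 0.07201 in⁴.
Centroid: ȳ = ΣA·y / ΣA = 1.66 in.
Transfer each piece to the centroidal x-axis using Ī + A·d² with d = y − 1.66:
  rectangular body: d = -0.3595 in → contributes +3.241 in⁴
  semicircular cap: d = 1.322 in → contributes +2.297 in⁴
Total I = 5.539 in⁴.
Extreme fibre distance c = 1.84 in; S = I/c = 3.009 in³.

S_x ≈ 3.0 in³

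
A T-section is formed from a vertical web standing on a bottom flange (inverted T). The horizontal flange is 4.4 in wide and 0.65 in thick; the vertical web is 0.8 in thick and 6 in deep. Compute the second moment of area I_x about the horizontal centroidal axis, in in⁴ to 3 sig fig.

Treat the section as a set of non-overlapping primitives; coordinates are from the bounding-box lower-left.
Flange: 4.4 × 0.65, A = 2.86 in², y = 0.325 in, Ī = 0.1007 in⁴.
Web: 0.8 × 6, A = 4.8 in², y = 3.65 in, Ī = 14.4 in⁴.
Centroid: ȳ = ΣA·y / ΣA = 2.4086 in.
Transfer each piece to the horizontal centroidal axis using Ī + A·d² with d = y − 2.4086:
  flange: d = -2.0836 in → contributes +12.516 in⁴
  web: d = 1.2414 in → contributes +21.798 in⁴
Total I = 34.314 in⁴.

I_x ≈ 34.3 in⁴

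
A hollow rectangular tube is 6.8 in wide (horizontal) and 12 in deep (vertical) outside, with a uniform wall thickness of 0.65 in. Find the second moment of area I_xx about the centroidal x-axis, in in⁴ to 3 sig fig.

I_xx ≈ 418 in⁴

Treat the section as a set of non-overlapping primitives; coordinates are from the bounding-box lower-left.
Outer rectangle: 6.8 × 12, A = 81.6 in², y = 6 in, Ī = 979.2 in⁴.
Inner void (subtracted): 5.5 × 10.7, A = 58.85 in², y = 6 in, Ī = 561.48 in⁴.
By symmetry the centroid is at mid-height, ȳ = 6 in.
All pieces are centred on the centroidal x-axis, so I = ΣĪ (holes subtracted) = 417.72 in⁴.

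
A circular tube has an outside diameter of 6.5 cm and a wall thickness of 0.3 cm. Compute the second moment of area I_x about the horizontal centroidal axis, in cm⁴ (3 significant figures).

Split into non-overlapping primitives; take the origin at the lower-left of the bounding box.
Outer circle: ⌀6.5, A = 33.183 cm², y = 3.25 cm, Ī = 87.624 cm⁴.
Bore (subtracted): ⌀5.9, A = 27.34 cm², y = 3.25 cm, Ī = 59.481 cm⁴.
By symmetry the centroid is at mid-height, ȳ = 3.25 cm.
All pieces are centred on the horizontal centroidal axis, so I = ΣĪ (holes subtracted) = 28.143 cm⁴.

I_x ≈ 28.1 cm⁴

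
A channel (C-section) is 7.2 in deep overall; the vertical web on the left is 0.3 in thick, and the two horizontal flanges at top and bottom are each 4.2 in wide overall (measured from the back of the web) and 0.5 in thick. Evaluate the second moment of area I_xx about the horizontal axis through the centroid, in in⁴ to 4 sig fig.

Split into non-overlapping primitives; take the origin at the lower-left of the bounding box.
Web: 0.3 × 7.2, A = 2.16 in², y = 3.6 in, Ī = 9.3312 in⁴.
Top flange (beyond web): 3.9 × 0.5, A = 1.95 in², y = 6.95 in, Ī = 0.040625 in⁴.
Bottom flange (beyond web): 3.9 × 0.5, A = 1.95 in², y = 0.25 in, Ī = 0.040625 in⁴.
By symmetry the centroid is at mid-height, ȳ = 3.6 in.
Transfer each piece to the horizontal axis through the centroid using Ī + A·d² with d = y − 3.6:
  web: d = 0 in → contributes +9.3312 in⁴
  top flange (beyond web): d = 3.35 in → contributes +21.9245 in⁴
  bottom flange (beyond web): d = -3.35 in → contributes +21.9245 in⁴
Total I = 53.1802 in⁴.

I_xx ≈ 53.18 in⁴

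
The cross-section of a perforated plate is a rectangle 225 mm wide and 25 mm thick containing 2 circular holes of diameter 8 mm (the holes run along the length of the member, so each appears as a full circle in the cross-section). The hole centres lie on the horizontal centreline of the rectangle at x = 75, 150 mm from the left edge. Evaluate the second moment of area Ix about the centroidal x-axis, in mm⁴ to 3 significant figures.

Break the section into simple shapes (no overlaps), measuring from the bottom-left corner of the bounding box.
Plate: 225 × 25, A = 5 625 mm², y = 12.5 mm, Ī = 292 969 mm⁴.
Hole 1 (subtracted): ⌀8, A = 50.265 mm², y = 12.5 mm, Ī = 201.06 mm⁴.
Hole 2 (subtracted): ⌀8, A = 50.265 mm², y = 12.5 mm, Ī = 201.06 mm⁴.
By symmetry the centroid is at mid-height, ȳ = 12.5 mm.
All pieces are centred on the centroidal x-axis, so I = ΣĪ (holes subtracted) = 292 567 mm⁴.

Ix ≈ 2.93 × 10⁵ mm⁴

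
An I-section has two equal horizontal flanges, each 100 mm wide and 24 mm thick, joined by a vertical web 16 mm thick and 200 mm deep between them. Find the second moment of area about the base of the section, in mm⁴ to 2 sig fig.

I_base ≈ 1.9 × 10⁸ mm⁴

Treat the section as a set of non-overlapping primitives; coordinates are from the bounding-box lower-left.
Bottom flange: 100 × 24, A = 2 400 mm², y = 12 mm, Ī = 115 200 mm⁴.
Web: 16 × 200, A = 3 200 mm², y = 124 mm, Ī = 10 666 667 mm⁴.
Top flange: 100 × 24, A = 2 400 mm², y = 236 mm, Ī = 115 200 mm⁴.
Transfer each piece to the bottom edge using Ī + A·d² with d = y − 0:
  bottom flange: d = 12 mm → contributes +460 800 mm⁴
  web: d = 124 mm → contributes +59 869 867 mm⁴
  top flange: d = 236 mm → contributes +133 785 600 mm⁴
Total I = 194 116 267 mm⁴.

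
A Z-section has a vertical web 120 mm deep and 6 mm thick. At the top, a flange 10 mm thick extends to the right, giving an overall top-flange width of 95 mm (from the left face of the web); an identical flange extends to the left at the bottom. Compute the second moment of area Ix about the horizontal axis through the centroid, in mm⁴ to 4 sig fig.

Ix ≈ 6.263 × 10⁶ mm⁴

Break the section into simple shapes (no overlaps), measuring from the bottom-left corner of the bounding box.
Web: 6 × 120, A = 720 mm², y = 60 mm, Ī = 864 000 mm⁴.
Top flange (beyond web): 89 × 10, A = 890 mm², y = 115 mm, Ī = 7416.67 mm⁴.
Bottom flange (beyond web): 89 × 10, A = 890 mm², y = 5 mm, Ī = 7416.67 mm⁴.
Centroid: ȳ = ΣA·y / ΣA = 60 mm.
Transfer each piece to the horizontal axis through the centroid using Ī + A·d² with d = y − 60:
  web: d = 0 mm → contributes +864 000 mm⁴
  top flange (beyond web): d = 55 mm → contributes +2 699 667 mm⁴
  bottom flange (beyond web): d = -55 mm → contributes +2 699 667 mm⁴
Total I = 6 263 333 mm⁴.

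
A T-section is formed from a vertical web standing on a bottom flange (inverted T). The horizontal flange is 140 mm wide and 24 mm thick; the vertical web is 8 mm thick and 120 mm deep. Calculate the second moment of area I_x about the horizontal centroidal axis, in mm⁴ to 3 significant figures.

Break the section into simple shapes (no overlaps), measuring from the bottom-left corner of the bounding box.
Flange: 140 × 24, A = 3 360 mm², y = 12 mm, Ī = 161 280 mm⁴.
Web: 8 × 120, A = 960 mm², y = 84 mm, Ī = 1 152 000 mm⁴.
Centroid: ȳ = ΣA·y / ΣA = 28 mm.
Transfer each piece to the horizontal centroidal axis using Ī + A·d² with d = y − 28:
  flange: d = -16 mm → contributes +1 021 440 mm⁴
  web: d = 56 mm → contributes +4 162 560 mm⁴
Total I = 5 184 000 mm⁴.

I_x ≈ 5.18 × 10⁶ mm⁴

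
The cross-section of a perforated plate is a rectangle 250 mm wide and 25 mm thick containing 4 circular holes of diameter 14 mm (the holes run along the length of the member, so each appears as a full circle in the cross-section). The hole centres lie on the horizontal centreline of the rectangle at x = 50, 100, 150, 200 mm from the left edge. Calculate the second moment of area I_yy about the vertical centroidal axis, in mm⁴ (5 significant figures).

I_yy ≈ 3.0620 × 10⁷ mm⁴

Decompose the section into non-overlapping parts with the origin at the bottom-left of its bounding rectangle.
Plate: 250 × 25, A = 6 250 mm², x = 125 mm, Ī = 32 552 083 mm⁴.
Hole 1 (subtracted): ⌀14, A = 153.938 mm², x = 50 mm, Ī = 1885.741 mm⁴.
Hole 2 (subtracted): ⌀14, A = 153.938 mm², x = 100 mm, Ī = 1885.741 mm⁴.
Hole 3 (subtracted): ⌀14, A = 153.938 mm², x = 150 mm, Ī = 1885.741 mm⁴.
Hole 4 (subtracted): ⌀14, A = 153.938 mm², x = 200 mm, Ī = 1885.741 mm⁴.
By symmetry the centroid is at mid-width, x̄ = 125 mm.
Transfer each piece to the vertical centroidal axis using Ī + A·d² with d = x − 125:
  plate: d = 0 mm → contributes +32 552 083 mm⁴
  hole 1: d = -75 mm → contributes −867787.2 mm⁴
  hole 2: d = -25 mm → contributes −98097.02 mm⁴
  hole 3: d = 25 mm → contributes −98097.02 mm⁴
  hole 4: d = 75 mm → contributes −867787.2 mm⁴
Total I = 30 620 315 mm⁴.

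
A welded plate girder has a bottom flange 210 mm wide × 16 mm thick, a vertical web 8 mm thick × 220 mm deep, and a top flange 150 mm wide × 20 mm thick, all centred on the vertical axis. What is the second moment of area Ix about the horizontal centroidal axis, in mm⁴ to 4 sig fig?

Break the section into simple shapes (no overlaps), measuring from the bottom-left corner of the bounding box.
Bottom plate: 210 × 16, A = 3 360 mm², y = 8 mm, Ī = 71 680 mm⁴.
Web plate: 8 × 220, A = 1 760 mm², y = 126 mm, Ī = 7 098 667 mm⁴.
Top plate: 150 × 20, A = 3 000 mm², y = 246 mm, Ī = 100 000 mm⁴.
Centroid: ȳ = ΣA·y / ΣA = 121.507 mm.
Transfer each piece to the horizontal centroidal axis using Ī + A·d² with d = y − 121.507:
  bottom plate: d = -113.507 mm → contributes +43 361 676 mm⁴
  web plate: d = 4.49261 mm → contributes +7 134 190 mm⁴
  top plate: d = 124.493 mm → contributes +46 595 230 mm⁴
Total I = 97 091 096 mm⁴.

Ix ≈ 9.709 × 10⁷ mm⁴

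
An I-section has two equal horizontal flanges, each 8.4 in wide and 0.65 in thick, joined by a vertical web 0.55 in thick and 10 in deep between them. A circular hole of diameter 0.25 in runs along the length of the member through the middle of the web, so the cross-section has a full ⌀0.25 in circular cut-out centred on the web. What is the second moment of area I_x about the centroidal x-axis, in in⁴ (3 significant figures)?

I_x ≈ 356 in⁴

Decompose the section into non-overlapping parts with the origin at the bottom-left of its bounding rectangle.
Bottom flange: 8.4 × 0.65, A = 5.46 in², y = 0.325 in, Ī = 0.19224 in⁴.
Web: 0.55 × 10, A = 5.5 in², y = 5.65 in, Ī = 45.833 in⁴.
Top flange: 8.4 × 0.65, A = 5.46 in², y = 10.975 in, Ī = 0.19224 in⁴.
Hole (subtracted): ⌀0.25, A = 0.049087 in², y = 5.65 in, Ī = 0.00019175 in⁴.
By symmetry the centroid is at mid-height, ȳ = 5.65 in.
Transfer each piece to the centroidal x-axis using Ī + A·d² with d = y − 5.65:
  bottom flange: d = -5.325 in → contributes +155.01 in⁴
  web: d = 0 in → contributes +45.833 in⁴
  top flange: d = 5.325 in → contributes +155.01 in⁴
  hole: d = 0 in → contributes −0.00019175 in⁴
Total I = 355.86 in⁴.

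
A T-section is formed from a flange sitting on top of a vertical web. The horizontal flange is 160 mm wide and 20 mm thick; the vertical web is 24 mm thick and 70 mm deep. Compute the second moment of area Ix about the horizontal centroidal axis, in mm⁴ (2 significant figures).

Split into non-overlapping primitives; take the origin at the lower-left of the bounding box.
Flange: 160 × 20, A = 3 200 mm², y = 80 mm, Ī = 106 667 mm⁴.
Web: 24 × 70, A = 1 680 mm², y = 35 mm, Ī = 686 000 mm⁴.
Centroid: ȳ = ΣA·y / ΣA = 64.51 mm.
Transfer each piece to the horizontal centroidal axis using Ī + A·d² with d = y − 64.51:
  flange: d = 15.49 mm → contributes +874 654 mm⁴
  web: d = -29.51 mm → contributes +2 148 833 mm⁴
Total I = 3 023 486 mm⁴.

Ix ≈ 3.0 × 10⁶ mm⁴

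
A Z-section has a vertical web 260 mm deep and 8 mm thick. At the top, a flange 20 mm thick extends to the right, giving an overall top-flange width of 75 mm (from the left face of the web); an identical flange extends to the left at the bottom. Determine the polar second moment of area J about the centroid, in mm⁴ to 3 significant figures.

Treat the section as a set of non-overlapping primitives; coordinates are from the bounding-box lower-left.
Web: 8 × 260, A = 2 080 mm², y = 130 mm, Ī = 11 717 333 mm⁴.
Top flange (beyond web): 67 × 20, A = 1 340 mm², y = 250 mm, Ī = 44 667 mm⁴.
Bottom flange (beyond web): 67 × 20, A = 1 340 mm², y = 10 mm, Ī = 44 667 mm⁴.
Centroid: ȳ = ΣA·y / ΣA = 130 mm.
Transfer each piece to the centroidal x-axis using Ī + A·d² with d = y − 130:
  web: d = 0 mm → contributes +11 717 333 mm⁴
  top flange (beyond web): d = 120 mm → contributes +19 340 667 mm⁴
  bottom flange (beyond web): d = -120 mm → contributes +19 340 667 mm⁴
Total I = 50 398 667 mm⁴.
For the y-axis: x̄ = 71 mm.
Repeating about the centroidal y-axis gives I_y = 4 782 387 mm⁴.
Polar second moment: J = I_x + I_y = 55 181 053 mm⁴.

J ≈ 5.52 × 10⁷ mm⁴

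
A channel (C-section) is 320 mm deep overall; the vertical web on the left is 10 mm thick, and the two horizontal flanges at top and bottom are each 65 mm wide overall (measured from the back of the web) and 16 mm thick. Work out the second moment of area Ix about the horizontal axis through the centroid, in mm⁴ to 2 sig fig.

Ix ≈ 6.8 × 10⁷ mm⁴

Decompose the section into non-overlapping parts with the origin at the bottom-left of its bounding rectangle.
Web: 10 × 320, A = 3 200 mm², y = 160 mm, Ī = 27 306 667 mm⁴.
Top flange (beyond web): 55 × 16, A = 880 mm², y = 312 mm, Ī = 18 773 mm⁴.
Bottom flange (beyond web): 55 × 16, A = 880 mm², y = 8 mm, Ī = 18 773 mm⁴.
By symmetry the centroid is at mid-height, ȳ = 160 mm.
Transfer each piece to the horizontal axis through the centroid using Ī + A·d² with d = y − 160:
  web: d = 0 mm → contributes +27 306 667 mm⁴
  top flange (beyond web): d = 152 mm → contributes +20 350 293 mm⁴
  bottom flange (beyond web): d = -152 mm → contributes +20 350 293 mm⁴
Total I = 68 007 253 mm⁴.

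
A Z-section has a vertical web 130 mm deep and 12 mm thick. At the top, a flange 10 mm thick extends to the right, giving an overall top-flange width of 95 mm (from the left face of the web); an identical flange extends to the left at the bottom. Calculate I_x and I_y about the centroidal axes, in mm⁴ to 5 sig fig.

I_x ≈ 8.1868 × 10⁶ mm⁴, I_y ≈ 4.7171 × 10⁶ mm⁴

Treat the section as a set of non-overlapping primitives; coordinates are from the bounding-box lower-left.
Web: 12 × 130, A = 1 560 mm², y = 65 mm, Ī = 2 197 000 mm⁴.
Top flange (beyond web): 83 × 10, A = 830 mm², y = 125 mm, Ī = 6916.667 mm⁴.
Bottom flange (beyond web): 83 × 10, A = 830 mm², y = 5 mm, Ī = 6916.667 mm⁴.
Centroid: ȳ = ΣA·y / ΣA = 65 mm.
Transfer each piece to the centroidal x-axis using Ī + A·d² with d = y − 65:
  web: d = 0 mm → contributes +2 197 000 mm⁴
  top flange (beyond web): d = 60 mm → contributes +2 994 917 mm⁴
  bottom flange (beyond web): d = -60 mm → contributes +2 994 917 mm⁴
Total I = 8 186 833 mm⁴.
For the y-axis: x̄ = 89 mm.
Repeating about the centroidal y-axis gives I_y = 4 717 073 mm⁴.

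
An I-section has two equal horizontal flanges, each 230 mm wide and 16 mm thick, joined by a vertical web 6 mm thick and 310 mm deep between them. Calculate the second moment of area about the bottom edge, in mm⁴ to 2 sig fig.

I_base ≈ 4.8 × 10⁸ mm⁴

Split into non-overlapping primitives; take the origin at the lower-left of the bounding box.
Bottom flange: 230 × 16, A = 3 680 mm², y = 8 mm, Ī = 78 507 mm⁴.
Web: 6 × 310, A = 1 860 mm², y = 171 mm, Ī = 14 895 500 mm⁴.
Top flange: 230 × 16, A = 3 680 mm², y = 334 mm, Ī = 78 507 mm⁴.
Transfer each piece to the bottom edge using Ī + A·d² with d = y − 0:
  bottom flange: d = 8 mm → contributes +314 027 mm⁴
  web: d = 171 mm → contributes +69 283 760 mm⁴
  top flange: d = 334 mm → contributes +410 604 587 mm⁴
Total I = 480 202 373 mm⁴.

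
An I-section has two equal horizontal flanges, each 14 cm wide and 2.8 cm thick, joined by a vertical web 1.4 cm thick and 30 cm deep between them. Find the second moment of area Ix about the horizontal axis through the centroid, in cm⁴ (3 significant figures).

Split into non-overlapping primitives; take the origin at the lower-left of the bounding box.
Bottom flange: 14 × 2.8, A = 39.2 cm², y = 1.4 cm, Ī = 25.611 cm⁴.
Web: 1.4 × 30, A = 42 cm², y = 17.8 cm, Ī = 3 150 cm⁴.
Top flange: 14 × 2.8, A = 39.2 cm², y = 34.2 cm, Ī = 25.611 cm⁴.
By symmetry the centroid is at mid-height, ȳ = 17.8 cm.
Transfer each piece to the horizontal axis through the centroid using Ī + A·d² with d = y − 17.8:
  bottom flange: d = -16.4 cm → contributes +10 569 cm⁴
  web: d = 0 cm → contributes +3 150 cm⁴
  top flange: d = 16.4 cm → contributes +10 569 cm⁴
Total I = 24 288 cm⁴.

Ix ≈ 2.43 × 10⁴ cm⁴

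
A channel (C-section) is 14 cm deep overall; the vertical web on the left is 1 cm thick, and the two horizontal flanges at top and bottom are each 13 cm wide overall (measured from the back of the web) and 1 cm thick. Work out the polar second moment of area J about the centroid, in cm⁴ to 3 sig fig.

Treat the section as a set of non-overlapping primitives; coordinates are from the bounding-box lower-left.
Web: 1 × 14, A = 14 cm², y = 7 cm, Ī = 228.67 cm⁴.
Top flange (beyond web): 12 × 1, A = 12 cm², y = 13.5 cm, Ī = 1 cm⁴.
Bottom flange (beyond web): 12 × 1, A = 12 cm², y = 0.5 cm, Ī = 1 cm⁴.
By symmetry the centroid is at mid-height, ȳ = 7 cm.
Transfer each piece to the centroidal x-axis using Ī + A·d² with d = y − 7:
  web: d = 0 cm → contributes +228.67 cm⁴
  top flange (beyond web): d = 6.5 cm → contributes +508 cm⁴
  bottom flange (beyond web): d = -6.5 cm → contributes +508 cm⁴
Total I = 1244.7 cm⁴.
For the y-axis: x̄ = 4.6053 cm.
Repeating about the centroidal y-axis gives I_y = 662.75 cm⁴.
Polar second moment: J = I_x + I_y = 1907.4 cm⁴.

J ≈ 1910 cm⁴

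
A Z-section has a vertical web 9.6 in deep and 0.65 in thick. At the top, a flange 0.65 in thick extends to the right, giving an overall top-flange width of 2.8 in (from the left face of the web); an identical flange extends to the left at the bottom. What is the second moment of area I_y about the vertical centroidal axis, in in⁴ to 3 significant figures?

I_y ≈ 6.77 in⁴

Decompose the section into non-overlapping parts with the origin at the bottom-left of its bounding rectangle.
Web: 0.65 × 9.6, A = 6.24 in², x = 2.475 in, Ī = 0.2197 in⁴.
Top flange (beyond web): 2.15 × 0.65, A = 1.3975 in², x = 3.875 in, Ī = 0.53833 in⁴.
Bottom flange (beyond web): 2.15 × 0.65, A = 1.3975 in², x = 1.075 in, Ī = 0.53833 in⁴.
Centroid: x̄ = ΣA·x / ΣA = 2.475 in.
Transfer each piece to the vertical centroidal axis using Ī + A·d² with d = x − 2.475:
  web: d = 0 in → contributes +0.2197 in⁴
  top flange (beyond web): d = 1.4 in → contributes +3.2774 in⁴
  bottom flange (beyond web): d = -1.4 in → contributes +3.2774 in⁴
Total I = 6.7746 in⁴.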